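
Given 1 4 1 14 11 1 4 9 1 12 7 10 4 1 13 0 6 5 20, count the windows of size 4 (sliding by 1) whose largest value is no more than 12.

7

1 4 1 14 → max 14
4 1 14 11 → max 14
1 14 11 1 → max 14
14 11 1 4 → max 14
11 1 4 9 → max 11  ≤ 12 ✓
1 4 9 1 → max 9  ≤ 12 ✓
4 9 1 12 → max 12  ≤ 12 ✓
9 1 12 7 → max 12  ≤ 12 ✓
1 12 7 10 → max 12  ≤ 12 ✓
12 7 10 4 → max 12  ≤ 12 ✓
7 10 4 1 → max 10  ≤ 12 ✓
10 4 1 13 → max 13
4 1 13 0 → max 13
1 13 0 6 → max 13
13 0 6 5 → max 13
0 6 5 20 → max 20
7 windows satisfy the condition.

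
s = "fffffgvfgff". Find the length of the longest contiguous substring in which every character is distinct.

[f] len 1
[f] len 1
[f] len 1
[f] len 1
[f] len 1
[f, g] len 2
[f, g, v] len 3
[g, v, f] len 3
[v, f, g] len 3
[g, f] len 2
[f] len 1
Longest all-distinct length: 3.

3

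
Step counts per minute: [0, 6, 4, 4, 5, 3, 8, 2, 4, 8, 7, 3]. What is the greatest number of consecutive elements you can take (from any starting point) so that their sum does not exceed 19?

5

→ 0: sum 0, len 1
→ 6: sum 6, len 2
→ 4: sum 10, len 3
→ 4: sum 14, len 4
→ 5: sum 19, len 5
→ 3 (dropped 0, 6): sum 16, len 4
→ 8 (dropped 4, 4): sum 16, len 3
→ 2: sum 18, len 4
→ 4 (dropped 5): sum 17, len 4
→ 8 (dropped 3, 8): sum 14, len 3
→ 7 (dropped 2): sum 19, len 3
→ 3 (dropped 4): sum 18, len 3
Longest length seen: 5.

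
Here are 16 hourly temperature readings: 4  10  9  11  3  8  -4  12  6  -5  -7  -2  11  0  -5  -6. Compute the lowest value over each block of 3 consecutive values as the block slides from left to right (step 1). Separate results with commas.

4 10 9 → min 4
10 9 11 → min 9
9 11 3 → min 3
11 3 8 → min 3
3 8 -4 → min -4
8 -4 12 → min -4
-4 12 6 → min -4
12 6 -5 → min -5
6 -5 -7 → min -7
-5 -7 -2 → min -7
-7 -2 11 → min -7
-2 11 0 → min -2
11 0 -5 → min -5
0 -5 -6 → min -6

4, 9, 3, 3, -4, -4, -4, -5, -7, -7, -7, -2, -5, -6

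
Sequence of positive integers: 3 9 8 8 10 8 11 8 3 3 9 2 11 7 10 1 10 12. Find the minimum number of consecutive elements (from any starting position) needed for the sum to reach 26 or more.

Extend right; whenever the sum reaches 26, record the length and shrink from the left:
add 3: running sum 3 < 26
add 9: running sum 12 < 26
add 8: running sum 20 < 26
end 3: [3, 9, 8, 8] sum 28, len 4
end 4: [8, 8, 10] sum 26, len 3
end 5: [8, 10, 8] sum 26, len 3
end 6: [10, 8, 11] sum 29, len 3
end 7: [8, 11, 8] sum 27, len 3
end 8: [8, 11, 8, 3] sum 30, len 4
end 9: [8, 11, 8, 3, 3] sum 33, len 5
end 10: [11, 8, 3, 3, 9] sum 34, len 5
end 11: [11, 8, 3, 3, 9, 2] sum 36, len 6
end 12: [3, 3, 9, 2, 11] sum 28, len 5
end 13: [9, 2, 11, 7] sum 29, len 4
end 14: [11, 7, 10] sum 28, len 3
end 15: [11, 7, 10, 1] sum 29, len 4
end 16: [7, 10, 1, 10] sum 28, len 4
end 17: [10, 1, 10, 12] sum 33, len 4
Shortest qualifying length: 3.

3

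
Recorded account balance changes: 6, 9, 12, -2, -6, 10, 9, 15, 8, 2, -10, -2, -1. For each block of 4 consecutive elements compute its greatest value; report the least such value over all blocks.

Each size-4 window and its max:
[6, 9, 12, -2] → max 12
[9, 12, -2, -6] → max 12
[12, -2, -6, 10] → max 12
[-2, -6, 10, 9] → max 10
[-6, 10, 9, 15] → max 15
[10, 9, 15, 8] → max 15
[9, 15, 8, 2] → max 15
[15, 8, 2, -10] → max 15
[8, 2, -10, -2] → max 8
[2, -10, -2, -1] → max 2
Least of these is 2.

2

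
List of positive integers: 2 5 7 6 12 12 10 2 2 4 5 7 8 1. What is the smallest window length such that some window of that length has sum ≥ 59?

9

add 2: running sum 2 < 59
add 5: running sum 7 < 59
add 7: running sum 14 < 59
add 6: running sum 20 < 59
add 12: running sum 32 < 59
add 12: running sum 44 < 59
add 10: running sum 54 < 59
add 2: running sum 56 < 59
add 2: running sum 58 < 59
add 4: shortest ending here [5, 7, 6, 12, 12, 10, 2, 2, 4] sum 60, len 9
add 5: shortest ending here [7, 6, 12, 12, 10, 2, 2, 4, 5] sum 60, len 9
add 7: shortest ending here [6, 12, 12, 10, 2, 2, 4, 5, 7] sum 60, len 9
add 8: shortest ending here [12, 12, 10, 2, 2, 4, 5, 7, 8] sum 62, len 9
add 1: shortest ending here [12, 12, 10, 2, 2, 4, 5, 7, 8, 1] sum 63, len 10
Shortest qualifying length: 9.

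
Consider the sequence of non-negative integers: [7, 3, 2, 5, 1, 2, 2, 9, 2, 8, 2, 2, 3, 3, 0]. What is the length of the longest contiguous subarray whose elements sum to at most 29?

[7] sum 7 len 1
[7, 3] sum 10 len 2
[7, 3, 2] sum 12 len 3
[7, 3, 2, 5] sum 17 len 4
[7, 3, 2, 5, 1] sum 18 len 5
[7, 3, 2, 5, 1, 2] sum 20 len 6
[7, 3, 2, 5, 1, 2, 2] sum 22 len 7
[3, 2, 5, 1, 2, 2, 9] sum 24 len 7
[3, 2, 5, 1, 2, 2, 9, 2] sum 26 len 8
[5, 1, 2, 2, 9, 2, 8] sum 29 len 7
[1, 2, 2, 9, 2, 8, 2] sum 26 len 7
[1, 2, 2, 9, 2, 8, 2, 2] sum 28 len 8
[2, 9, 2, 8, 2, 2, 3] sum 28 len 7
[9, 2, 8, 2, 2, 3, 3] sum 29 len 7
[9, 2, 8, 2, 2, 3, 3, 0] sum 29 len 8
Longest length seen: 8.

8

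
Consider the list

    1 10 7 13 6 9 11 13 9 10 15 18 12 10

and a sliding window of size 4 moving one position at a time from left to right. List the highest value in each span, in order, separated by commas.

[1, 10, 7, 13] → max 13
[10, 7, 13, 6] → max 13
[7, 13, 6, 9] → max 13
[13, 6, 9, 11] → max 13
[6, 9, 11, 13] → max 13
[9, 11, 13, 9] → max 13
[11, 13, 9, 10] → max 13
[13, 9, 10, 15] → max 15
[9, 10, 15, 18] → max 18
[10, 15, 18, 12] → max 18
[15, 18, 12, 10] → max 18

13, 13, 13, 13, 13, 13, 13, 15, 18, 18, 18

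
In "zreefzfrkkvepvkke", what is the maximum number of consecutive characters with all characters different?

4

[z] len 1
[z, r] len 2
[z, r, e] len 3
[e] len 1
[e, f] len 2
[e, f, z] len 3
[z, f] len 2
[z, f, r] len 3
[z, f, r, k] len 4
[k] len 1
[k, v] len 2
[k, v, e] len 3
[k, v, e, p] len 4
[e, p, v] len 3
[e, p, v, k] len 4
[k] len 1
[k, e] len 2
Longest all-distinct length: 4.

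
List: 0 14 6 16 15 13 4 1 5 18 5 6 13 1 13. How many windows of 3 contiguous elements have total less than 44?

(0, 14, 6) → sum 20  < 44 ✓
(14, 6, 16) → sum 36  < 44 ✓
(6, 16, 15) → sum 37  < 44 ✓
(16, 15, 13) → sum 44
(15, 13, 4) → sum 32  < 44 ✓
(13, 4, 1) → sum 18  < 44 ✓
(4, 1, 5) → sum 10  < 44 ✓
(1, 5, 18) → sum 24  < 44 ✓
(5, 18, 5) → sum 28  < 44 ✓
(18, 5, 6) → sum 29  < 44 ✓
(5, 6, 13) → sum 24  < 44 ✓
(6, 13, 1) → sum 20  < 44 ✓
(13, 1, 13) → sum 27  < 44 ✓
12 windows satisfy the condition.

12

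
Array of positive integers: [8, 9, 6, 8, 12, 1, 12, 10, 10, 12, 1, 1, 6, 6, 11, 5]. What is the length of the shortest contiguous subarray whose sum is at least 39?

4

add 8: running sum 8 < 39
add 9: running sum 17 < 39
add 6: running sum 23 < 39
add 8: running sum 31 < 39
end 4: [8, 9, 6, 8, 12] sum 43, len 5
end 5: [8, 9, 6, 8, 12, 1] sum 44, len 6
end 6: [6, 8, 12, 1, 12] sum 39, len 5
end 7: [8, 12, 1, 12, 10] sum 43, len 5
end 8: [12, 1, 12, 10, 10] sum 45, len 5
end 9: [12, 10, 10, 12] sum 44, len 4
end 10: [12, 10, 10, 12, 1] sum 45, len 5
end 11: [12, 10, 10, 12, 1, 1] sum 46, len 6
end 12: [10, 10, 12, 1, 1, 6] sum 40, len 6
end 13: [10, 10, 12, 1, 1, 6, 6] sum 46, len 7
end 14: [10, 12, 1, 1, 6, 6, 11] sum 47, len 7
end 15: [12, 1, 1, 6, 6, 11, 5] sum 42, len 7
Shortest qualifying length: 4.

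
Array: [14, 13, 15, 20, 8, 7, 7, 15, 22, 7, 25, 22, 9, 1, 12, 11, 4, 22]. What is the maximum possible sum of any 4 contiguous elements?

76

Window sums for each of the 15 positions:
14 13 15 20 → sum 62
13 15 20 8 → sum 56
15 20 8 7 → sum 50
20 8 7 7 → sum 42
8 7 7 15 → sum 37
7 7 15 22 → sum 51
7 15 22 7 → sum 51
15 22 7 25 → sum 69
22 7 25 22 → sum 76
7 25 22 9 → sum 63
25 22 9 1 → sum 57
22 9 1 12 → sum 44
9 1 12 11 → sum 33
1 12 11 4 → sum 28
12 11 4 22 → sum 49
Maximum of these is 76.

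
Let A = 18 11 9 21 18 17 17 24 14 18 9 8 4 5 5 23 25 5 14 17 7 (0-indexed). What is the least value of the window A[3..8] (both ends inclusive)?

Elements at indices 3..8: 21, 18, 17, 17, 24, 14
min(21, 18, 17, 17, 24, 14) = 14

14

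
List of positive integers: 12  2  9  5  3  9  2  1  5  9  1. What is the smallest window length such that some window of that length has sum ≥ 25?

4

add 12: running sum 12 < 25
add 2: running sum 14 < 25
add 9: running sum 23 < 25
end 3: [12, 2, 9, 5] sum 28, len 4
end 4: [12, 2, 9, 5, 3] sum 31, len 5
end 5: [9, 5, 3, 9] sum 26, len 4
end 6: [9, 5, 3, 9, 2] sum 28, len 5
end 7: [9, 5, 3, 9, 2, 1] sum 29, len 6
end 8: [5, 3, 9, 2, 1, 5] sum 25, len 6
end 9: [9, 2, 1, 5, 9] sum 26, len 5
end 10: [9, 2, 1, 5, 9, 1] sum 27, len 6
Shortest qualifying length: 4.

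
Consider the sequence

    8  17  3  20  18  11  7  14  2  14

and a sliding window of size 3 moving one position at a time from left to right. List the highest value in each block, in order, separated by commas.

Sliding a size-3 window across the 10 values:
8 17 3 → max 17
17 3 20 → max 20
3 20 18 → max 20
20 18 11 → max 20
18 11 7 → max 18
11 7 14 → max 14
7 14 2 → max 14
14 2 14 → max 14

17, 20, 20, 20, 18, 14, 14, 14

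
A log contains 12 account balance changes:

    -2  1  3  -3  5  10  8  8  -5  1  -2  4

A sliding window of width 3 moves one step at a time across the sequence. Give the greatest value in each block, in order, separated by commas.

Sliding a size-3 window across the 12 values:
(-2, 1, 3) → max 3
(1, 3, -3) → max 3
(3, -3, 5) → max 5
(-3, 5, 10) → max 10
(5, 10, 8) → max 10
(10, 8, 8) → max 10
(8, 8, -5) → max 8
(8, -5, 1) → max 8
(-5, 1, -2) → max 1
(1, -2, 4) → max 4

3, 3, 5, 10, 10, 10, 8, 8, 1, 4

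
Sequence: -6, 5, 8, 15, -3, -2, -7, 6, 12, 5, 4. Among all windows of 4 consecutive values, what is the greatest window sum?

-6 5 8 15 → sum 22
5 8 15 -3 → sum 25
8 15 -3 -2 → sum 18
15 -3 -2 -7 → sum 3
-3 -2 -7 6 → sum -6
-2 -7 6 12 → sum 9
-7 6 12 5 → sum 16
6 12 5 4 → sum 27
Greatest of these is 27.

27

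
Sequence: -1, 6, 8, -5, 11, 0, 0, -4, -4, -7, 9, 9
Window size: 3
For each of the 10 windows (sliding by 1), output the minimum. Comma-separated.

-1, -5, -5, -5, 0, -4, -4, -7, -7, -7

[-1, 6, 8] → min -1
[6, 8, -5] → min -5
[8, -5, 11] → min -5
[-5, 11, 0] → min -5
[11, 0, 0] → min 0
[0, 0, -4] → min -4
[0, -4, -4] → min -4
[-4, -4, -7] → min -7
[-4, -7, 9] → min -7
[-7, 9, 9] → min -7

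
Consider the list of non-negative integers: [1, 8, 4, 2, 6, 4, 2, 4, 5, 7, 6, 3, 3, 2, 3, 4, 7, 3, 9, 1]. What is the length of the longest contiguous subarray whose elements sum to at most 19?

5

→ 1: sum 1, len 1
→ 8: sum 9, len 2
→ 4: sum 13, len 3
→ 2: sum 15, len 4
→ 6 (dropped 1, 8): sum 12, len 3
→ 4: sum 16, len 4
→ 2: sum 18, len 5
→ 4 (dropped 4): sum 18, len 5
→ 5 (dropped 2, 6): sum 15, len 4
→ 7 (dropped 4): sum 18, len 4
→ 6 (dropped 2, 4): sum 18, len 3
→ 3 (dropped 5): sum 16, len 3
→ 3: sum 19, len 4
→ 2 (dropped 7): sum 14, len 4
→ 3: sum 17, len 5
→ 4 (dropped 6): sum 15, len 5
→ 7 (dropped 3): sum 19, len 5
→ 3 (dropped 3): sum 19, len 5
→ 9 (dropped 2, 3, 4): sum 19, len 3
→ 1 (dropped 7): sum 13, len 3
Longest length seen: 5.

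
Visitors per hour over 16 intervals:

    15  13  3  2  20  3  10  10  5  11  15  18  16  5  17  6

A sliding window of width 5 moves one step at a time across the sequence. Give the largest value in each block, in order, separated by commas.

20, 20, 20, 20, 20, 11, 15, 18, 18, 18, 18, 18

15 13 3 2 20 → max 20
13 3 2 20 3 → max 20
3 2 20 3 10 → max 20
2 20 3 10 10 → max 20
20 3 10 10 5 → max 20
3 10 10 5 11 → max 11
10 10 5 11 15 → max 15
10 5 11 15 18 → max 18
5 11 15 18 16 → max 18
11 15 18 16 5 → max 18
15 18 16 5 17 → max 18
18 16 5 17 6 → max 18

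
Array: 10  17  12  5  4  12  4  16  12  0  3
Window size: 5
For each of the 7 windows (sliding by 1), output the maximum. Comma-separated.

17, 17, 12, 16, 16, 16, 16

10 17 12 5 4 → max 17
17 12 5 4 12 → max 17
12 5 4 12 4 → max 12
5 4 12 4 16 → max 16
4 12 4 16 12 → max 16
12 4 16 12 0 → max 16
4 16 12 0 3 → max 16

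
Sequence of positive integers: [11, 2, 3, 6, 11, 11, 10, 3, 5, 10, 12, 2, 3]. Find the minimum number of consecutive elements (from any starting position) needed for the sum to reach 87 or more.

add 11: running sum 11 < 87
add 2: running sum 13 < 87
add 3: running sum 16 < 87
add 6: running sum 22 < 87
add 11: running sum 33 < 87
add 11: running sum 44 < 87
add 10: running sum 54 < 87
add 3: running sum 57 < 87
add 5: running sum 62 < 87
add 10: running sum 72 < 87
add 12: running sum 84 < 87
add 2: running sum 86 < 87
end 12: [11, 2, 3, 6, 11, 11, 10, 3, 5, 10, 12, 2, 3] sum 89, len 13
Shortest qualifying length: 13.

13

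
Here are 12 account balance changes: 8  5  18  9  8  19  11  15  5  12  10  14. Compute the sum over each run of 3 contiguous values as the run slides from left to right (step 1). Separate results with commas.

31, 32, 35, 36, 38, 45, 31, 32, 27, 36

[8, 5, 18] → sum 31
[5, 18, 9] → sum 32
[18, 9, 8] → sum 35
[9, 8, 19] → sum 36
[8, 19, 11] → sum 38
[19, 11, 15] → sum 45
[11, 15, 5] → sum 31
[15, 5, 12] → sum 32
[5, 12, 10] → sum 27
[12, 10, 14] → sum 36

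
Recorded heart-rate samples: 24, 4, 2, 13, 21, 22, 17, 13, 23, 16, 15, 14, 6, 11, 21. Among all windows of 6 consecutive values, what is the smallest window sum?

Window sums for each of the 10 positions:
(24, 4, 2, 13, 21, 22) → sum 86
(4, 2, 13, 21, 22, 17) → sum 79
(2, 13, 21, 22, 17, 13) → sum 88
(13, 21, 22, 17, 13, 23) → sum 109
(21, 22, 17, 13, 23, 16) → sum 112
(22, 17, 13, 23, 16, 15) → sum 106
(17, 13, 23, 16, 15, 14) → sum 98
(13, 23, 16, 15, 14, 6) → sum 87
(23, 16, 15, 14, 6, 11) → sum 85
(16, 15, 14, 6, 11, 21) → sum 83
Smallest of these is 79.

79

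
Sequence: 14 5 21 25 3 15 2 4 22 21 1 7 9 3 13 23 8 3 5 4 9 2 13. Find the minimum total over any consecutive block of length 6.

Each size-6 window and its sum:
[14, 5, 21, 25, 3, 15] → sum 83
[5, 21, 25, 3, 15, 2] → sum 71
[21, 25, 3, 15, 2, 4] → sum 70
[25, 3, 15, 2, 4, 22] → sum 71
[3, 15, 2, 4, 22, 21] → sum 67
[15, 2, 4, 22, 21, 1] → sum 65
[2, 4, 22, 21, 1, 7] → sum 57
[4, 22, 21, 1, 7, 9] → sum 64
[22, 21, 1, 7, 9, 3] → sum 63
[21, 1, 7, 9, 3, 13] → sum 54
[1, 7, 9, 3, 13, 23] → sum 56
[7, 9, 3, 13, 23, 8] → sum 63
[9, 3, 13, 23, 8, 3] → sum 59
[3, 13, 23, 8, 3, 5] → sum 55
[13, 23, 8, 3, 5, 4] → sum 56
[23, 8, 3, 5, 4, 9] → sum 52
[8, 3, 5, 4, 9, 2] → sum 31
[3, 5, 4, 9, 2, 13] → sum 36
Minimum of these is 31.

31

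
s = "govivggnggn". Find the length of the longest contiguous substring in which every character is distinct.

add g: [g] len 1
add o: [g, o] len 2
add v: [g, o, v] len 3
add i: [g, o, v, i] len 4
add v (repeat v, move left end past it): [i, v] len 2
add g: [i, v, g] len 3
add g (repeat g, move left end past it): [g] len 1
add n: [g, n] len 2
add g (repeat g, move left end past it): [n, g] len 2
add g (repeat g, move left end past it): [g] len 1
add n: [g, n] len 2
Longest all-distinct length: 4.

4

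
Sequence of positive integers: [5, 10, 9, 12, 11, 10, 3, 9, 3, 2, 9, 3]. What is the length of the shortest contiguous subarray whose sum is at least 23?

Extend right; whenever the sum reaches 23, record the length and shrink from the left:
add 5: running sum 5 < 23
add 10: running sum 15 < 23
end 2: [5, 10, 9] sum 24, len 3
end 3: [10, 9, 12] sum 31, len 3
end 4: [12, 11] sum 23, len 2
end 5: [12, 11, 10] sum 33, len 3
end 6: [11, 10, 3] sum 24, len 3
end 7: [11, 10, 3, 9] sum 33, len 4
end 8: [10, 3, 9, 3] sum 25, len 4
end 9: [10, 3, 9, 3, 2] sum 27, len 5
end 10: [9, 3, 2, 9] sum 23, len 4
end 11: [9, 3, 2, 9, 3] sum 26, len 5
Shortest qualifying length: 2.

2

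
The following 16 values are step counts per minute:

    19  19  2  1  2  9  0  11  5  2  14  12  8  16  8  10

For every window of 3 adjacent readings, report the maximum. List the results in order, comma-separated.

19, 19, 2, 9, 9, 11, 11, 11, 14, 14, 14, 16, 16, 16

Sliding a size-3 window across the 16 values:
19 19 2 → max 19
19 2 1 → max 19
2 1 2 → max 2
1 2 9 → max 9
2 9 0 → max 9
9 0 11 → max 11
0 11 5 → max 11
11 5 2 → max 11
5 2 14 → max 14
2 14 12 → max 14
14 12 8 → max 14
12 8 16 → max 16
8 16 8 → max 16
16 8 10 → max 16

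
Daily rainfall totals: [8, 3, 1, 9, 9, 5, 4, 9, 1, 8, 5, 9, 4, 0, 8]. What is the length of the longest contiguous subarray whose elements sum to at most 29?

6

Extend to the right; shrink from the left whenever the sum exceeds 29:
add 8: [8] sum 8, len 1
add 3: [8, 3] sum 11, len 2
add 1: [8, 3, 1] sum 12, len 3
add 9: [8, 3, 1, 9] sum 21, len 4
add 9: [3, 1, 9, 9] sum 22, len 4
add 5: [3, 1, 9, 9, 5] sum 27, len 5
add 4: [1, 9, 9, 5, 4] sum 28, len 5
add 9: [9, 5, 4, 9] sum 27, len 4
add 1: [9, 5, 4, 9, 1] sum 28, len 5
add 8: [5, 4, 9, 1, 8] sum 27, len 5
add 5: [4, 9, 1, 8, 5] sum 27, len 5
add 9: [1, 8, 5, 9] sum 23, len 4
add 4: [1, 8, 5, 9, 4] sum 27, len 5
add 0: [1, 8, 5, 9, 4, 0] sum 27, len 6
add 8: [5, 9, 4, 0, 8] sum 26, len 5
Longest length seen: 6.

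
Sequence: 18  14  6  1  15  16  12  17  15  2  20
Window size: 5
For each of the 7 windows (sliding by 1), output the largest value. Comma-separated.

18, 16, 16, 17, 17, 17, 20

[18, 14, 6, 1, 15] → max 18
[14, 6, 1, 15, 16] → max 16
[6, 1, 15, 16, 12] → max 16
[1, 15, 16, 12, 17] → max 17
[15, 16, 12, 17, 15] → max 17
[16, 12, 17, 15, 2] → max 17
[12, 17, 15, 2, 20] → max 20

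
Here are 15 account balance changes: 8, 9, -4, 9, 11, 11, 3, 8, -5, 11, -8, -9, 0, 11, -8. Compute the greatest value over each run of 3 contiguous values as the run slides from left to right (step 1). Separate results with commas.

(8, 9, -4) → max 9
(9, -4, 9) → max 9
(-4, 9, 11) → max 11
(9, 11, 11) → max 11
(11, 11, 3) → max 11
(11, 3, 8) → max 11
(3, 8, -5) → max 8
(8, -5, 11) → max 11
(-5, 11, -8) → max 11
(11, -8, -9) → max 11
(-8, -9, 0) → max 0
(-9, 0, 11) → max 11
(0, 11, -8) → max 11

9, 9, 11, 11, 11, 11, 8, 11, 11, 11, 0, 11, 11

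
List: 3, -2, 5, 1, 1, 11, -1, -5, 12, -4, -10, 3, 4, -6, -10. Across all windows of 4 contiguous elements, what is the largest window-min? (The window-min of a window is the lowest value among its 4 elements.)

Each size-4 window and its min:
3 -2 5 1 → min -2
-2 5 1 1 → min -2
5 1 1 11 → min 1
1 1 11 -1 → min -1
1 11 -1 -5 → min -5
11 -1 -5 12 → min -5
-1 -5 12 -4 → min -5
-5 12 -4 -10 → min -10
12 -4 -10 3 → min -10
-4 -10 3 4 → min -10
-10 3 4 -6 → min -10
3 4 -6 -10 → min -10
Largest of these is 1.

1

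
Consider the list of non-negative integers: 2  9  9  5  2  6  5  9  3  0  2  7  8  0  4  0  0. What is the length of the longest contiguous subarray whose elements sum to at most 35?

10

Extend to the right; shrink from the left whenever the sum exceeds 35:
add 2: [2] sum 2, len 1
add 9: [2, 9] sum 11, len 2
add 9: [2, 9, 9] sum 20, len 3
add 5: [2, 9, 9, 5] sum 25, len 4
add 2: [2, 9, 9, 5, 2] sum 27, len 5
add 6: [2, 9, 9, 5, 2, 6] sum 33, len 6
add 5: [9, 5, 2, 6, 5] sum 27, len 5
add 9: [5, 2, 6, 5, 9] sum 27, len 5
add 3: [5, 2, 6, 5, 9, 3] sum 30, len 6
add 0: [5, 2, 6, 5, 9, 3, 0] sum 30, len 7
add 2: [5, 2, 6, 5, 9, 3, 0, 2] sum 32, len 8
add 7: [2, 6, 5, 9, 3, 0, 2, 7] sum 34, len 8
add 8: [5, 9, 3, 0, 2, 7, 8] sum 34, len 7
add 0: [5, 9, 3, 0, 2, 7, 8, 0] sum 34, len 8
add 4: [9, 3, 0, 2, 7, 8, 0, 4] sum 33, len 8
add 0: [9, 3, 0, 2, 7, 8, 0, 4, 0] sum 33, len 9
add 0: [9, 3, 0, 2, 7, 8, 0, 4, 0, 0] sum 33, len 10
Longest length seen: 10.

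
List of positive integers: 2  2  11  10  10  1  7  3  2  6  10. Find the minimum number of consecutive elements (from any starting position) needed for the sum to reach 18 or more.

2

add 2: running sum 2 < 18
add 2: running sum 4 < 18
add 11: running sum 15 < 18
add 10: shortest ending here [11, 10] sum 21, len 2
add 10: shortest ending here [10, 10] sum 20, len 2
add 1: shortest ending here [10, 10, 1] sum 21, len 3
add 7: shortest ending here [10, 1, 7] sum 18, len 3
add 3: shortest ending here [10, 1, 7, 3] sum 21, len 4
add 2: shortest ending here [10, 1, 7, 3, 2] sum 23, len 5
add 6: shortest ending here [7, 3, 2, 6] sum 18, len 4
add 10: shortest ending here [2, 6, 10] sum 18, len 3
Shortest qualifying length: 2.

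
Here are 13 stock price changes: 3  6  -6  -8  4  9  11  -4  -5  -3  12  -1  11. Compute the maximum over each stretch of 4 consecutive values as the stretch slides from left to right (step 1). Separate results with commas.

3 6 -6 -8 → max 6
6 -6 -8 4 → max 6
-6 -8 4 9 → max 9
-8 4 9 11 → max 11
4 9 11 -4 → max 11
9 11 -4 -5 → max 11
11 -4 -5 -3 → max 11
-4 -5 -3 12 → max 12
-5 -3 12 -1 → max 12
-3 12 -1 11 → max 12

6, 6, 9, 11, 11, 11, 11, 12, 12, 12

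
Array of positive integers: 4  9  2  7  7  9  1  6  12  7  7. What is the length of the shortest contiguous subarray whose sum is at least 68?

Extend right; whenever the sum reaches 68, record the length and shrink from the left:
add 4: running sum 4 < 68
add 9: running sum 13 < 68
add 2: running sum 15 < 68
add 7: running sum 22 < 68
add 7: running sum 29 < 68
add 9: running sum 38 < 68
add 1: running sum 39 < 68
add 6: running sum 45 < 68
add 12: running sum 57 < 68
add 7: running sum 64 < 68
end 10: [4, 9, 2, 7, 7, 9, 1, 6, 12, 7, 7] sum 71, len 11
Shortest qualifying length: 11.

11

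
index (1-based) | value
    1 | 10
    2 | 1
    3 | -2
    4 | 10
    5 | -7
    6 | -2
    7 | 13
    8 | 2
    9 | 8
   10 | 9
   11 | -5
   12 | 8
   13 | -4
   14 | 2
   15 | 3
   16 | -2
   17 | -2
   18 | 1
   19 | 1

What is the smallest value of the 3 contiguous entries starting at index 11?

-5

Elements at indices 11..13: -5, 8, -4
min(-5, 8, -4) = -5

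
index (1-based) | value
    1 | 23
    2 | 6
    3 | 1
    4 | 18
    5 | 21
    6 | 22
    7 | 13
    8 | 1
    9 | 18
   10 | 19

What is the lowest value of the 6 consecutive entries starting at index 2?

1

Elements at indices 2..7: 6, 1, 18, 21, 22, 13
min(6, 1, 18, 21, 22, 13) = 1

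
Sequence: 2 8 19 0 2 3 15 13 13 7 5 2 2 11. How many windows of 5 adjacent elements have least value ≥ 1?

6

2 8 19 0 2 → min 0
8 19 0 2 3 → min 0
19 0 2 3 15 → min 0
0 2 3 15 13 → min 0
2 3 15 13 13 → min 2  ≥ 1 ✓
3 15 13 13 7 → min 3  ≥ 1 ✓
15 13 13 7 5 → min 5  ≥ 1 ✓
13 13 7 5 2 → min 2  ≥ 1 ✓
13 7 5 2 2 → min 2  ≥ 1 ✓
7 5 2 2 11 → min 2  ≥ 1 ✓
6 windows satisfy the condition.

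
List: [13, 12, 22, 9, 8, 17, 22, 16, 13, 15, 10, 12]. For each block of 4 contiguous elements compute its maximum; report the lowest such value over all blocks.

13 12 22 9 → max 22
12 22 9 8 → max 22
22 9 8 17 → max 22
9 8 17 22 → max 22
8 17 22 16 → max 22
17 22 16 13 → max 22
22 16 13 15 → max 22
16 13 15 10 → max 16
13 15 10 12 → max 15
Lowest of these is 15.

15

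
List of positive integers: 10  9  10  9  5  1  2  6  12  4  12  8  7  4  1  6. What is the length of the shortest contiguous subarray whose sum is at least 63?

9

Extend right; whenever the sum reaches 63, record the length and shrink from the left:
add 10: running sum 10 < 63
add 9: running sum 19 < 63
add 10: running sum 29 < 63
add 9: running sum 38 < 63
add 5: running sum 43 < 63
add 1: running sum 44 < 63
add 2: running sum 46 < 63
add 6: running sum 52 < 63
add 12: shortest ending here [10, 9, 10, 9, 5, 1, 2, 6, 12] sum 64, len 9
add 4: shortest ending here [10, 9, 10, 9, 5, 1, 2, 6, 12, 4] sum 68, len 10
add 12: shortest ending here [9, 10, 9, 5, 1, 2, 6, 12, 4, 12] sum 70, len 10
add 8: shortest ending here [10, 9, 5, 1, 2, 6, 12, 4, 12, 8] sum 69, len 10
add 7: shortest ending here [9, 5, 1, 2, 6, 12, 4, 12, 8, 7] sum 66, len 10
add 4: shortest ending here [9, 5, 1, 2, 6, 12, 4, 12, 8, 7, 4] sum 70, len 11
add 1: shortest ending here [9, 5, 1, 2, 6, 12, 4, 12, 8, 7, 4, 1] sum 71, len 12
add 6: shortest ending here [1, 2, 6, 12, 4, 12, 8, 7, 4, 1, 6] sum 63, len 11
Shortest qualifying length: 9.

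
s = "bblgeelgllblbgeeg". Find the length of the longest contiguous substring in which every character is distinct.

4

[b] len 1
[b] len 1
[b, l] len 2
[b, l, g] len 3
[b, l, g, e] len 4
[e] len 1
[e, l] len 2
[e, l, g] len 3
[g, l] len 2
[l] len 1
[l, b] len 2
[b, l] len 2
[l, b] len 2
[l, b, g] len 3
[l, b, g, e] len 4
[e] len 1
[e, g] len 2
Longest all-distinct length: 4.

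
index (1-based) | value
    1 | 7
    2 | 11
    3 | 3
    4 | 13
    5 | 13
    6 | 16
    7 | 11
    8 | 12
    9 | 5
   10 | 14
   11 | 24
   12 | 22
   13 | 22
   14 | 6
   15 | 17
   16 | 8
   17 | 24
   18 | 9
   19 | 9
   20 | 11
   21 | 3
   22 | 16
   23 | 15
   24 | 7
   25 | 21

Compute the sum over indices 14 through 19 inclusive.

73

Elements at indices 14..19: 6, 17, 8, 24, 9, 9
sum(6, 17, 8, 24, 9, 9) = 73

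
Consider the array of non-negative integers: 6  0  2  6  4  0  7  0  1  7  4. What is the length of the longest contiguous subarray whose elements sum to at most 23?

8

[6] sum 6 len 1
[6, 0] sum 6 len 2
[6, 0, 2] sum 8 len 3
[6, 0, 2, 6] sum 14 len 4
[6, 0, 2, 6, 4] sum 18 len 5
[6, 0, 2, 6, 4, 0] sum 18 len 6
[0, 2, 6, 4, 0, 7] sum 19 len 6
[0, 2, 6, 4, 0, 7, 0] sum 19 len 7
[0, 2, 6, 4, 0, 7, 0, 1] sum 20 len 8
[4, 0, 7, 0, 1, 7] sum 19 len 6
[4, 0, 7, 0, 1, 7, 4] sum 23 len 7
Longest length seen: 8.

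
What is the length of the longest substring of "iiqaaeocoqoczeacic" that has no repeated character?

add i: [i] len 1
add i (repeat i, move left end past it): [i] len 1
add q: [i, q] len 2
add a: [i, q, a] len 3
add a (repeat a, move left end past it): [a] len 1
add e: [a, e] len 2
add o: [a, e, o] len 3
add c: [a, e, o, c] len 4
add o (repeat o, move left end past it): [c, o] len 2
add q: [c, o, q] len 3
add o (repeat o, move left end past it): [q, o] len 2
add c: [q, o, c] len 3
add z: [q, o, c, z] len 4
add e: [q, o, c, z, e] len 5
add a: [q, o, c, z, e, a] len 6
add c (repeat c, move left end past it): [z, e, a, c] len 4
add i: [z, e, a, c, i] len 5
add c (repeat c, move left end past it): [i, c] len 2
Longest all-distinct length: 6.

6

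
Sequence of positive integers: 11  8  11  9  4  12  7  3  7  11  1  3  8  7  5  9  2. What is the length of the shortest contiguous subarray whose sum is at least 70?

Extend right; whenever the sum reaches 70, record the length and shrink from the left:
add 11: running sum 11 < 70
add 8: running sum 19 < 70
add 11: running sum 30 < 70
add 9: running sum 39 < 70
add 4: running sum 43 < 70
add 12: running sum 55 < 70
add 7: running sum 62 < 70
add 3: running sum 65 < 70
end 8: [11, 8, 11, 9, 4, 12, 7, 3, 7] sum 72, len 9
end 9: [8, 11, 9, 4, 12, 7, 3, 7, 11] sum 72, len 9
end 10: [8, 11, 9, 4, 12, 7, 3, 7, 11, 1] sum 73, len 10
end 11: [8, 11, 9, 4, 12, 7, 3, 7, 11, 1, 3] sum 76, len 11
end 12: [11, 9, 4, 12, 7, 3, 7, 11, 1, 3, 8] sum 76, len 11
end 13: [9, 4, 12, 7, 3, 7, 11, 1, 3, 8, 7] sum 72, len 11
end 14: [9, 4, 12, 7, 3, 7, 11, 1, 3, 8, 7, 5] sum 77, len 12
end 15: [12, 7, 3, 7, 11, 1, 3, 8, 7, 5, 9] sum 73, len 11
end 16: [12, 7, 3, 7, 11, 1, 3, 8, 7, 5, 9, 2] sum 75, len 12
Shortest qualifying length: 9.

9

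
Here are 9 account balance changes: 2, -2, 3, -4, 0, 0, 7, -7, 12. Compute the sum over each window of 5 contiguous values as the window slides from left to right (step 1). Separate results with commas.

Sliding a size-5 window across the 9 values:
[2, -2, 3, -4, 0] → sum -1
[-2, 3, -4, 0, 0] → sum -3
[3, -4, 0, 0, 7] → sum 6
[-4, 0, 0, 7, -7] → sum -4
[0, 0, 7, -7, 12] → sum 12

-1, -3, 6, -4, 12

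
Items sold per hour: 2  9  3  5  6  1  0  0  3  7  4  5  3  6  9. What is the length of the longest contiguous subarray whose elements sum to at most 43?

12

add 2: [2] sum 2, len 1
add 9: [2, 9] sum 11, len 2
add 3: [2, 9, 3] sum 14, len 3
add 5: [2, 9, 3, 5] sum 19, len 4
add 6: [2, 9, 3, 5, 6] sum 25, len 5
add 1: [2, 9, 3, 5, 6, 1] sum 26, len 6
add 0: [2, 9, 3, 5, 6, 1, 0] sum 26, len 7
add 0: [2, 9, 3, 5, 6, 1, 0, 0] sum 26, len 8
add 3: [2, 9, 3, 5, 6, 1, 0, 0, 3] sum 29, len 9
add 7: [2, 9, 3, 5, 6, 1, 0, 0, 3, 7] sum 36, len 10
add 4: [2, 9, 3, 5, 6, 1, 0, 0, 3, 7, 4] sum 40, len 11
add 5: [9, 3, 5, 6, 1, 0, 0, 3, 7, 4, 5] sum 43, len 11
add 3: [3, 5, 6, 1, 0, 0, 3, 7, 4, 5, 3] sum 37, len 11
add 6: [3, 5, 6, 1, 0, 0, 3, 7, 4, 5, 3, 6] sum 43, len 12
add 9: [1, 0, 0, 3, 7, 4, 5, 3, 6, 9] sum 38, len 10
Longest length seen: 12.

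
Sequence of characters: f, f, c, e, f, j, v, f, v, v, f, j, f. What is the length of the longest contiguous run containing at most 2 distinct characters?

5

add f: window [f] (1 distinct), len 1
add f: window [f, f] (1 distinct), len 2
add c: window [f, f, c] (2 distinct), len 3
add e: window [c, e] (2 distinct), len 2
add f: window [e, f] (2 distinct), len 2
add j: window [f, j] (2 distinct), len 2
add v: window [j, v] (2 distinct), len 2
add f: window [v, f] (2 distinct), len 2
add v: window [v, f, v] (2 distinct), len 3
add v: window [v, f, v, v] (2 distinct), len 4
add f: window [v, f, v, v, f] (2 distinct), len 5
add j: window [f, j] (2 distinct), len 2
add f: window [f, j, f] (2 distinct), len 3
Longest length with ≤2 distinct: 5.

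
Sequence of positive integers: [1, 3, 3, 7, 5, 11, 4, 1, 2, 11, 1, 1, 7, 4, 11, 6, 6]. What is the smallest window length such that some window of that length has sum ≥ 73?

14

add 1: running sum 1 < 73
add 3: running sum 4 < 73
add 3: running sum 7 < 73
add 7: running sum 14 < 73
add 5: running sum 19 < 73
add 11: running sum 30 < 73
add 4: running sum 34 < 73
add 1: running sum 35 < 73
add 2: running sum 37 < 73
add 11: running sum 48 < 73
add 1: running sum 49 < 73
add 1: running sum 50 < 73
add 7: running sum 57 < 73
add 4: running sum 61 < 73
add 11: running sum 72 < 73
add 6: shortest ending here [3, 7, 5, 11, 4, 1, 2, 11, 1, 1, 7, 4, 11, 6] sum 74, len 14
add 6: shortest ending here [7, 5, 11, 4, 1, 2, 11, 1, 1, 7, 4, 11, 6, 6] sum 77, len 14
Shortest qualifying length: 14.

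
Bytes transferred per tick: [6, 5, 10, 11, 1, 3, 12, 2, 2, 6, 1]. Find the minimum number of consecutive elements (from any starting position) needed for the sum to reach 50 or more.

add 6: running sum 6 < 50
add 5: running sum 11 < 50
add 10: running sum 21 < 50
add 11: running sum 32 < 50
add 1: running sum 33 < 50
add 3: running sum 36 < 50
add 12: running sum 48 < 50
end 7: [6, 5, 10, 11, 1, 3, 12, 2] sum 50, len 8
end 8: [6, 5, 10, 11, 1, 3, 12, 2, 2] sum 52, len 9
end 9: [5, 10, 11, 1, 3, 12, 2, 2, 6] sum 52, len 9
end 10: [5, 10, 11, 1, 3, 12, 2, 2, 6, 1] sum 53, len 10
Shortest qualifying length: 8.

8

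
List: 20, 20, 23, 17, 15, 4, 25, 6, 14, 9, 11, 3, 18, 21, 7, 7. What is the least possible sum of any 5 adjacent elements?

[20, 20, 23, 17, 15] → sum 95
[20, 23, 17, 15, 4] → sum 79
[23, 17, 15, 4, 25] → sum 84
[17, 15, 4, 25, 6] → sum 67
[15, 4, 25, 6, 14] → sum 64
[4, 25, 6, 14, 9] → sum 58
[25, 6, 14, 9, 11] → sum 65
[6, 14, 9, 11, 3] → sum 43
[14, 9, 11, 3, 18] → sum 55
[9, 11, 3, 18, 21] → sum 62
[11, 3, 18, 21, 7] → sum 60
[3, 18, 21, 7, 7] → sum 56
Least of these is 43.

43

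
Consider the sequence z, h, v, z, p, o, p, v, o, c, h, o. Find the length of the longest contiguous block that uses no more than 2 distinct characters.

Extend right; when distinct count exceeds 2, shrink from the left:
[z] 1 distinct, len 1
[z, h] 2 distinct, len 2
[h, v] 2 distinct, len 2
[v, z] 2 distinct, len 2
[z, p] 2 distinct, len 2
[p, o] 2 distinct, len 2
[p, o, p] 2 distinct, len 3
[p, v] 2 distinct, len 2
[v, o] 2 distinct, len 2
[o, c] 2 distinct, len 2
[c, h] 2 distinct, len 2
[h, o] 2 distinct, len 2
Longest length with ≤2 distinct: 3.

3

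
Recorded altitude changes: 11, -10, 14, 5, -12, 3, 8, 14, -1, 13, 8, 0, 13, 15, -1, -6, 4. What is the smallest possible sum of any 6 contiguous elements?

[11, -10, 14, 5, -12, 3] → sum 11
[-10, 14, 5, -12, 3, 8] → sum 8
[14, 5, -12, 3, 8, 14] → sum 32
[5, -12, 3, 8, 14, -1] → sum 17
[-12, 3, 8, 14, -1, 13] → sum 25
[3, 8, 14, -1, 13, 8] → sum 45
[8, 14, -1, 13, 8, 0] → sum 42
[14, -1, 13, 8, 0, 13] → sum 47
[-1, 13, 8, 0, 13, 15] → sum 48
[13, 8, 0, 13, 15, -1] → sum 48
[8, 0, 13, 15, -1, -6] → sum 29
[0, 13, 15, -1, -6, 4] → sum 25
Smallest of these is 8.

8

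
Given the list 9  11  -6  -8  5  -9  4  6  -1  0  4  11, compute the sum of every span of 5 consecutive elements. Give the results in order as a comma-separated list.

11, -7, -14, -2, 5, 0, 13, 20

9 11 -6 -8 5 → sum 11
11 -6 -8 5 -9 → sum -7
-6 -8 5 -9 4 → sum -14
-8 5 -9 4 6 → sum -2
5 -9 4 6 -1 → sum 5
-9 4 6 -1 0 → sum 0
4 6 -1 0 4 → sum 13
6 -1 0 4 11 → sum 20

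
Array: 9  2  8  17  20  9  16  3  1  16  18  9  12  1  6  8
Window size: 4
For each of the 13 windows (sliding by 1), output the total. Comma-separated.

Sliding a size-4 window across the 16 values:
9 2 8 17 → sum 36
2 8 17 20 → sum 47
8 17 20 9 → sum 54
17 20 9 16 → sum 62
20 9 16 3 → sum 48
9 16 3 1 → sum 29
16 3 1 16 → sum 36
3 1 16 18 → sum 38
1 16 18 9 → sum 44
16 18 9 12 → sum 55
18 9 12 1 → sum 40
9 12 1 6 → sum 28
12 1 6 8 → sum 27

36, 47, 54, 62, 48, 29, 36, 38, 44, 55, 40, 28, 27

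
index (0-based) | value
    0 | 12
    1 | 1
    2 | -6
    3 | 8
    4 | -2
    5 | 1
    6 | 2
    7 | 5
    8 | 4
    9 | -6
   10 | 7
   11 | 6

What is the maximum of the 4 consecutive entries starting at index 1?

8

Elements at indices 1..4: 1, -6, 8, -2
max(1, -6, 8, -2) = 8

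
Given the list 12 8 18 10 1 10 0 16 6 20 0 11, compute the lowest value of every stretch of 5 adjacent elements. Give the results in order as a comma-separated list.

1, 1, 0, 0, 0, 0, 0, 0

Sliding a size-5 window across the 12 values:
12 8 18 10 1 → min 1
8 18 10 1 10 → min 1
18 10 1 10 0 → min 0
10 1 10 0 16 → min 0
1 10 0 16 6 → min 0
10 0 16 6 20 → min 0
0 16 6 20 0 → min 0
16 6 20 0 11 → min 0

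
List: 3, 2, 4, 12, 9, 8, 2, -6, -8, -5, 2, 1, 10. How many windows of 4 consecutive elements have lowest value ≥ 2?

4

(3, 2, 4, 12) → min 2  ≥ 2 ✓
(2, 4, 12, 9) → min 2  ≥ 2 ✓
(4, 12, 9, 8) → min 4  ≥ 2 ✓
(12, 9, 8, 2) → min 2  ≥ 2 ✓
(9, 8, 2, -6) → min -6
(8, 2, -6, -8) → min -8
(2, -6, -8, -5) → min -8
(-6, -8, -5, 2) → min -8
(-8, -5, 2, 1) → min -8
(-5, 2, 1, 10) → min -5
4 windows satisfy the condition.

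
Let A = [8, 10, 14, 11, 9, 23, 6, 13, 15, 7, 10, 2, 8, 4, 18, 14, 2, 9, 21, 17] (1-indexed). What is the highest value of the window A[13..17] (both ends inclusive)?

Elements at indices 13..17: 8, 4, 18, 14, 2
max(8, 4, 18, 14, 2) = 18

18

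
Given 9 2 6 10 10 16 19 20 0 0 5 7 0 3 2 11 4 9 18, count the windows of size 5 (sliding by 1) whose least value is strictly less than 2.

[9, 2, 6, 10, 10] → min 2
[2, 6, 10, 10, 16] → min 2
[6, 10, 10, 16, 19] → min 6
[10, 10, 16, 19, 20] → min 10
[10, 16, 19, 20, 0] → min 0  < 2 ✓
[16, 19, 20, 0, 0] → min 0  < 2 ✓
[19, 20, 0, 0, 5] → min 0  < 2 ✓
[20, 0, 0, 5, 7] → min 0  < 2 ✓
[0, 0, 5, 7, 0] → min 0  < 2 ✓
[0, 5, 7, 0, 3] → min 0  < 2 ✓
[5, 7, 0, 3, 2] → min 0  < 2 ✓
[7, 0, 3, 2, 11] → min 0  < 2 ✓
[0, 3, 2, 11, 4] → min 0  < 2 ✓
[3, 2, 11, 4, 9] → min 2
[2, 11, 4, 9, 18] → min 2
9 windows satisfy the condition.

9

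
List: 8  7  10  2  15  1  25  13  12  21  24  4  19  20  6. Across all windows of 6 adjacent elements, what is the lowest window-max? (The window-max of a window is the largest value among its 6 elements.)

15

(8, 7, 10, 2, 15, 1) → max 15
(7, 10, 2, 15, 1, 25) → max 25
(10, 2, 15, 1, 25, 13) → max 25
(2, 15, 1, 25, 13, 12) → max 25
(15, 1, 25, 13, 12, 21) → max 25
(1, 25, 13, 12, 21, 24) → max 25
(25, 13, 12, 21, 24, 4) → max 25
(13, 12, 21, 24, 4, 19) → max 24
(12, 21, 24, 4, 19, 20) → max 24
(21, 24, 4, 19, 20, 6) → max 24
Lowest of these is 15.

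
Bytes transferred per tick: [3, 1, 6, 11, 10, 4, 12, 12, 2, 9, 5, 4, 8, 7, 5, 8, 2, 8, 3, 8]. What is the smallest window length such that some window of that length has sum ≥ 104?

15

add 3: running sum 3 < 104
add 1: running sum 4 < 104
add 6: running sum 10 < 104
add 11: running sum 21 < 104
add 10: running sum 31 < 104
add 4: running sum 35 < 104
add 12: running sum 47 < 104
add 12: running sum 59 < 104
add 2: running sum 61 < 104
add 9: running sum 70 < 104
add 5: running sum 75 < 104
add 4: running sum 79 < 104
add 8: running sum 87 < 104
add 7: running sum 94 < 104
add 5: running sum 99 < 104
end 15: [1, 6, 11, 10, 4, 12, 12, 2, 9, 5, 4, 8, 7, 5, 8] sum 104, len 15
end 16: [6, 11, 10, 4, 12, 12, 2, 9, 5, 4, 8, 7, 5, 8, 2] sum 105, len 15
end 17: [11, 10, 4, 12, 12, 2, 9, 5, 4, 8, 7, 5, 8, 2, 8] sum 107, len 15
end 18: [11, 10, 4, 12, 12, 2, 9, 5, 4, 8, 7, 5, 8, 2, 8, 3] sum 110, len 16
end 19: [10, 4, 12, 12, 2, 9, 5, 4, 8, 7, 5, 8, 2, 8, 3, 8] sum 107, len 16
Shortest qualifying length: 15.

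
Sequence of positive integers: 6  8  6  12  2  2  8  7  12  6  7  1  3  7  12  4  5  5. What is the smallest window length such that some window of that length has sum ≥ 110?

Extend right; whenever the sum reaches 110, record the length and shrink from the left:
add 6: running sum 6 < 110
add 8: running sum 14 < 110
add 6: running sum 20 < 110
add 12: running sum 32 < 110
add 2: running sum 34 < 110
add 2: running sum 36 < 110
add 8: running sum 44 < 110
add 7: running sum 51 < 110
add 12: running sum 63 < 110
add 6: running sum 69 < 110
add 7: running sum 76 < 110
add 1: running sum 77 < 110
add 3: running sum 80 < 110
add 7: running sum 87 < 110
add 12: running sum 99 < 110
add 4: running sum 103 < 110
add 5: running sum 108 < 110
end 17: [6, 8, 6, 12, 2, 2, 8, 7, 12, 6, 7, 1, 3, 7, 12, 4, 5, 5] sum 113, len 18
Shortest qualifying length: 18.

18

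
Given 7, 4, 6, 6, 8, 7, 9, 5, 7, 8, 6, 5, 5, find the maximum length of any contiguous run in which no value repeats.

5

[7] len 1
[7, 4] len 2
[7, 4, 6] len 3
[6] len 1
[6, 8] len 2
[6, 8, 7] len 3
[6, 8, 7, 9] len 4
[6, 8, 7, 9, 5] len 5
[9, 5, 7] len 3
[9, 5, 7, 8] len 4
[9, 5, 7, 8, 6] len 5
[7, 8, 6, 5] len 4
[5] len 1
Longest all-distinct length: 5.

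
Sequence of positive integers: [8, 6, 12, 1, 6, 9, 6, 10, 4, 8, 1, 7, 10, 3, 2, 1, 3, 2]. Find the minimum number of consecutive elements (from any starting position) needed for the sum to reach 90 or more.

14

add 8: running sum 8 < 90
add 6: running sum 14 < 90
add 12: running sum 26 < 90
add 1: running sum 27 < 90
add 6: running sum 33 < 90
add 9: running sum 42 < 90
add 6: running sum 48 < 90
add 10: running sum 58 < 90
add 4: running sum 62 < 90
add 8: running sum 70 < 90
add 1: running sum 71 < 90
add 7: running sum 78 < 90
add 10: running sum 88 < 90
end 13: [8, 6, 12, 1, 6, 9, 6, 10, 4, 8, 1, 7, 10, 3] sum 91, len 14
end 14: [8, 6, 12, 1, 6, 9, 6, 10, 4, 8, 1, 7, 10, 3, 2] sum 93, len 15
end 15: [8, 6, 12, 1, 6, 9, 6, 10, 4, 8, 1, 7, 10, 3, 2, 1] sum 94, len 16
end 16: [8, 6, 12, 1, 6, 9, 6, 10, 4, 8, 1, 7, 10, 3, 2, 1, 3] sum 97, len 17
end 17: [6, 12, 1, 6, 9, 6, 10, 4, 8, 1, 7, 10, 3, 2, 1, 3, 2] sum 91, len 17
Shortest qualifying length: 14.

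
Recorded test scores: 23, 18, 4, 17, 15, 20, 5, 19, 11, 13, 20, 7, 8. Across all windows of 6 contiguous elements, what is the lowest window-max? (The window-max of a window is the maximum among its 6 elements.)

Each size-6 window and its max:
(23, 18, 4, 17, 15, 20) → max 23
(18, 4, 17, 15, 20, 5) → max 20
(4, 17, 15, 20, 5, 19) → max 20
(17, 15, 20, 5, 19, 11) → max 20
(15, 20, 5, 19, 11, 13) → max 20
(20, 5, 19, 11, 13, 20) → max 20
(5, 19, 11, 13, 20, 7) → max 20
(19, 11, 13, 20, 7, 8) → max 20
Lowest of these is 20.

20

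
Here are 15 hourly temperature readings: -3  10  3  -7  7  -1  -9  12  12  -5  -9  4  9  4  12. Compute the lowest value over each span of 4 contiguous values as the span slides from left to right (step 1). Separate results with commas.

-7, -7, -7, -9, -9, -9, -9, -9, -9, -9, -9, 4

[-3, 10, 3, -7] → min -7
[10, 3, -7, 7] → min -7
[3, -7, 7, -1] → min -7
[-7, 7, -1, -9] → min -9
[7, -1, -9, 12] → min -9
[-1, -9, 12, 12] → min -9
[-9, 12, 12, -5] → min -9
[12, 12, -5, -9] → min -9
[12, -5, -9, 4] → min -9
[-5, -9, 4, 9] → min -9
[-9, 4, 9, 4] → min -9
[4, 9, 4, 12] → min 4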